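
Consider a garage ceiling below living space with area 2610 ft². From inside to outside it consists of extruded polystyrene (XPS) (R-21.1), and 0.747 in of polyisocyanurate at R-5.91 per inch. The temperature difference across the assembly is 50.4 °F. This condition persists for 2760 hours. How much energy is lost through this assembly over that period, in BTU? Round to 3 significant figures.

14200000 BTU

0.747 × 5.91 = 4.415
R_total = 21.1 + 4.415 = 25.51 ft²·°F·h/BTU
Q = 2610 × 50.4 / 25.51 = 5156 BTU/h
E = 5156 × 2760 = 14230000 BTU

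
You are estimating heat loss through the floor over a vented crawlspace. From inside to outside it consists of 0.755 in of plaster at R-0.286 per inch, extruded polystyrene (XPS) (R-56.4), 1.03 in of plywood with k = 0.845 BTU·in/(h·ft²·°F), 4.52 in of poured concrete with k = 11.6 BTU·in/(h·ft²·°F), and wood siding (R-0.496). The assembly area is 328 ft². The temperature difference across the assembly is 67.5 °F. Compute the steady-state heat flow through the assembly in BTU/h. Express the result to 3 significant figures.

0.755 × 0.286 = 0.2159
1.03/0.845 = 1.219
4.52/11.6 = 0.3897
R_total = 0.2159 + 56.4 + 1.219 + 0.3897 + 0.496 = 58.72 ft²·°F·h/BTU
Q = A·ΔT/R = 328 × 67.5 / 58.72 = 377 BTU/h

377 BTU/h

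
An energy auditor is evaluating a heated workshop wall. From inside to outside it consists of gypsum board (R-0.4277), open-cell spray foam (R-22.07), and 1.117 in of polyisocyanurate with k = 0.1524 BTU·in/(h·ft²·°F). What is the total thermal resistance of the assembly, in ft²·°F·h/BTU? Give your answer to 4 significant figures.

29.83 ft²·°F·h/BTU

1.117/0.1524 = 7.3294
R_total = 0.4277 + 22.07 + 7.3294 = 29.827 ft²·°F·h/BTU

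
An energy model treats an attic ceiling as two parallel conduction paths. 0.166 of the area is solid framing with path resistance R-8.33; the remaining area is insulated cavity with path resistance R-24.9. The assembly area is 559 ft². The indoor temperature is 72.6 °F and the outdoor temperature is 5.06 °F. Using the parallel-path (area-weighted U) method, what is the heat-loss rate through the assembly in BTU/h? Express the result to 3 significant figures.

2020 BTU/h

U_eff = 0.834/24.9 + 0.166/8.33 = 0.03349 + 0.01993 = 0.05342
R_eff = 1/U_eff = 18.72 ft²·°F·h/BTU
Q = 559 × (72.6 − 5.06) / 18.72 = 2017 BTU/h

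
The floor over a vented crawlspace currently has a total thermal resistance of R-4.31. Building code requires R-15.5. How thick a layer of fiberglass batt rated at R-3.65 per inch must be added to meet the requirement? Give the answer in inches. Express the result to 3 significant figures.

ΔR = 15.5 − 4.31 = 11.19 ft²·°F·h/BTU
L = ΔR / (R/in) = 11.19/3.65 = 3.066 in

3.07 in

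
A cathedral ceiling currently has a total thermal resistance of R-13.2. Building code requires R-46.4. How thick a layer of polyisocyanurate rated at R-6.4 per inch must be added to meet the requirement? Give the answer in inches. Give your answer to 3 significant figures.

ΔR = 46.4 − 13.2 = 33.2 ft²·°F·h/BTU
L = ΔR / (R/in) = 33.2/6.4 = 5.188 in

5.19 in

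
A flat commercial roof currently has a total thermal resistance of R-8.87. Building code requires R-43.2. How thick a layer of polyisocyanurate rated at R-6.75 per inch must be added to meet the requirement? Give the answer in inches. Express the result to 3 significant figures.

ΔR = 43.2 − 8.87 = 34.33 ft²·°F·h/BTU
L = ΔR / (R/in) = 34.33/6.75 = 5.086 in

5.09 in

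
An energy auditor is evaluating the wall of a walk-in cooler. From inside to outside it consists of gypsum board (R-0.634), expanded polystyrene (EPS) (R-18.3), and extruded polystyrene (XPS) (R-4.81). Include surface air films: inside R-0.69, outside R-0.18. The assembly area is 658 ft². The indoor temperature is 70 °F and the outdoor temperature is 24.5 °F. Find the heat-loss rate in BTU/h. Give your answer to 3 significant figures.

1220 BTU/h

R_total = 0.69 + 0.634 + 18.3 + 4.81 + 0.18 = 24.61 ft²·°F·h/BTU
Q = A·ΔT/R = 658 × (70 − 24.5) / 24.61 = 1216 BTU/h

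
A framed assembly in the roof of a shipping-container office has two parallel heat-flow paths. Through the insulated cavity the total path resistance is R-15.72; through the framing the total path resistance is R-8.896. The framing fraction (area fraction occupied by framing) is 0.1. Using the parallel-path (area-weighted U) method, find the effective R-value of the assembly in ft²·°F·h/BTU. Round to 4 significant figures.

14.60 ft²·°F·h/BTU

U_eff = 0.9/15.72 + 0.1/8.896 = 0.057252 + 0.011241 = 0.068493
R_eff = 1/U_eff = 14.6 ft²·°F·h/BTU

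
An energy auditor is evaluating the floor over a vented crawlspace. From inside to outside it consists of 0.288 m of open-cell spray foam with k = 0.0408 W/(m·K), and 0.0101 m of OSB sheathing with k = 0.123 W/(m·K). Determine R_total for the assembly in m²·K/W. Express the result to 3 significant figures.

7.14 m²·K/W

0.288/0.0408 = 7.059
0.0101/0.123 = 0.08211
R_total = 7.059 + 0.08211 = 7.141 m²·K/W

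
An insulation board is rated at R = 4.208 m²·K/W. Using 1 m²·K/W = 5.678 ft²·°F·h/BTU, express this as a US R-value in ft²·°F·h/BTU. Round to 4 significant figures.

R_US = 4.208 × 5.678 = 23.893

23.89 ft²·°F·h/BTU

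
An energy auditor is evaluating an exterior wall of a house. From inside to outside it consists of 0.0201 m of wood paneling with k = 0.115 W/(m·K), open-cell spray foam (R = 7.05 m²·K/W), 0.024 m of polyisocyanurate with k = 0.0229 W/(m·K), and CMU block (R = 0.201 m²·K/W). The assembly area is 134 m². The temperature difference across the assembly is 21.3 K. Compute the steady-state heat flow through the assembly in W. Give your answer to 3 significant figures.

337 W

0.0201/0.115 = 0.1748
0.024/0.0229 = 1.048
R_total = 0.1748 + 7.05 + 1.048 + 0.201 = 8.474 m²·K/W
Q = A·ΔT/R = 134 × 21.3 / 8.474 = 336.8 W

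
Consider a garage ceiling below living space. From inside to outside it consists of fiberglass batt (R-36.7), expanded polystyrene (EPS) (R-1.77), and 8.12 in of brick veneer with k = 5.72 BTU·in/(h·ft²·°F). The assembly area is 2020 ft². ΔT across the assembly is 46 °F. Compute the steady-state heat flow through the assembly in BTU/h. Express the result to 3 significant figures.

2330 BTU/h

8.12/5.72 = 1.42
R_total = 36.7 + 1.77 + 1.42 = 39.89 ft²·°F·h/BTU
Q = A·ΔT/R = 2020 × 46 / 39.89 = 2329 BTU/h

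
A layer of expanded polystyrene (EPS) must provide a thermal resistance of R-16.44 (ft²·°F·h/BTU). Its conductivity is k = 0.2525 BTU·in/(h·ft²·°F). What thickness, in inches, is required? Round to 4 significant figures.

4.151 in

L = R × k = 16.44 × 0.2525 = 4.1511 in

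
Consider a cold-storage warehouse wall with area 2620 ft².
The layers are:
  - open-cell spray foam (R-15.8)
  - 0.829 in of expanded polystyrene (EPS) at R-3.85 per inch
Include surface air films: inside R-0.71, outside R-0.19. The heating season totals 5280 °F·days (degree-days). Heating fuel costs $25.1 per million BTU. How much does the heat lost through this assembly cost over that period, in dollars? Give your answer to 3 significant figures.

419 dollars

0.829 × 3.85 = 3.192
R_total = 0.71 + 15.8 + 3.192 + 0.19 = 19.89 ft²·°F·h/BTU
E = A × HDD × 24 / R = 2620 × 5280 × 24 / 19.89 = 16690000 BTU
Cost = 16690000/10⁶ × 25.1 = $418.9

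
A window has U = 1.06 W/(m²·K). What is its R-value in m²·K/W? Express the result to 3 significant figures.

R = 1/U = 1/1.06 = 0.9434

0.943 m²·K/W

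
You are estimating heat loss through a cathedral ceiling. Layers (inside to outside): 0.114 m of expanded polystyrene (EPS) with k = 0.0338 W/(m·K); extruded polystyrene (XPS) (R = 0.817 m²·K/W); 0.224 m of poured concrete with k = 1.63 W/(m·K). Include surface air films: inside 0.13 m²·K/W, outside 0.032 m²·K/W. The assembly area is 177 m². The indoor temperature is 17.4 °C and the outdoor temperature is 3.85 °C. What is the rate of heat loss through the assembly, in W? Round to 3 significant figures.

534 W

0.114/0.0338 = 3.373
0.224/1.63 = 0.1374
R_total = 0.13 + 3.373 + 0.817 + 0.1374 + 0.032 = 4.489 m²·K/W
Q = A·ΔT/R = 177 × (17.4 − 3.85) / 4.489 = 534.2 W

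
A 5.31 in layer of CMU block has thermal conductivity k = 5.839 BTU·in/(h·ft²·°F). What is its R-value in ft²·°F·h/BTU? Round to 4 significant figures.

R = L/k = 5.31/5.839 = 0.9094 ft²·°F·h/BTU

0.9094 ft²·°F·h/BTU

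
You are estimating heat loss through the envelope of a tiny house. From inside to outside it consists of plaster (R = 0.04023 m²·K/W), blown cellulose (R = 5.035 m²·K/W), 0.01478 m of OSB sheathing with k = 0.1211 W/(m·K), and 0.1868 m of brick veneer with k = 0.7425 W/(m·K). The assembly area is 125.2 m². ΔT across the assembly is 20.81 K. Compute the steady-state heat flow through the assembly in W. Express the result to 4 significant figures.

478.2 W

0.01478/0.1211 = 0.12205
0.1868/0.7425 = 0.25158
R_total = 0.04023 + 5.035 + 0.12205 + 0.25158 = 5.4489 m²·K/W
Q = A·ΔT/R = 125.2 × 20.81 / 5.4489 = 478.16 W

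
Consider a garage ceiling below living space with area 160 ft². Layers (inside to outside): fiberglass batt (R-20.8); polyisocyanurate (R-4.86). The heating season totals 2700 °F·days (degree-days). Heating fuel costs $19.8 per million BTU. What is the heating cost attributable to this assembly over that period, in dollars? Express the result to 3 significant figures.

R_total = 20.8 + 4.86 = 25.66 ft²·°F·h/BTU
E = A × HDD × 24 / R = 160 × 2700 × 24 / 25.66 = 404100 BTU
Cost = 404100/10⁶ × 19.8 = $8

8.00 dollars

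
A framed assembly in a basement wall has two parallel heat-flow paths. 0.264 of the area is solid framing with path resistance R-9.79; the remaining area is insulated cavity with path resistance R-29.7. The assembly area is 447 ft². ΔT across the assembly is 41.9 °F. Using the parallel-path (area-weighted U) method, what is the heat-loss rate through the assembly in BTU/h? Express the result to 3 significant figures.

U_eff = 0.736/29.7 + 0.264/9.79 = 0.02478 + 0.02697 = 0.05175
R_eff = 1/U_eff = 19.32 ft²·°F·h/BTU
Q = 447 × 41.9 / 19.32 = 969.2 BTU/h

969 BTU/h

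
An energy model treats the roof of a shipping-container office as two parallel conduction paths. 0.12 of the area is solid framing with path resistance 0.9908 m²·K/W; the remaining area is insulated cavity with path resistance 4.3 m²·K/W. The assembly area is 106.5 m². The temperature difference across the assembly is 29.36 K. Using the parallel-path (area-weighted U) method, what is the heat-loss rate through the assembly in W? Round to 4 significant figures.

1019 W

U_eff = 0.88/4.3 + 0.12/0.9908 = 0.20465 + 0.12111 = 0.32577
R_eff = 1/U_eff = 3.0697 m²·K/W
Q = 106.5 × 29.36 / 3.0697 = 1018.6 W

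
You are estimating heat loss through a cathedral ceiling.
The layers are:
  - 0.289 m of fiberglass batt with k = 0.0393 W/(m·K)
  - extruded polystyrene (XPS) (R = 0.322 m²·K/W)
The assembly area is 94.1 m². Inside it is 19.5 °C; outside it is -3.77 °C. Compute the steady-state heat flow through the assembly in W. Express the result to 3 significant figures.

285 W

0.289/0.0393 = 7.354
R_total = 7.354 + 0.322 = 7.676 m²·K/W
Q = A·ΔT/R = 94.1 × (19.5 − (-3.77)) / 7.676 = 285.3 W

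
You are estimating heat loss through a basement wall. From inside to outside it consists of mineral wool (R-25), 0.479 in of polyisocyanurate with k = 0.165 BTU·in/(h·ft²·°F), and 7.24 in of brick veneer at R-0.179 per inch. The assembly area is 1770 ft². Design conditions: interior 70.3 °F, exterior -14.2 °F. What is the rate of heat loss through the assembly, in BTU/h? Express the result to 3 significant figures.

5120 BTU/h

0.479/0.165 = 2.903
7.24 × 0.179 = 1.296
R_total = 25 + 2.903 + 1.296 = 29.2 ft²·°F·h/BTU
Q = A·ΔT/R = 1770 × (70.3 − (-14.2)) / 29.2 = 5122 BTU/h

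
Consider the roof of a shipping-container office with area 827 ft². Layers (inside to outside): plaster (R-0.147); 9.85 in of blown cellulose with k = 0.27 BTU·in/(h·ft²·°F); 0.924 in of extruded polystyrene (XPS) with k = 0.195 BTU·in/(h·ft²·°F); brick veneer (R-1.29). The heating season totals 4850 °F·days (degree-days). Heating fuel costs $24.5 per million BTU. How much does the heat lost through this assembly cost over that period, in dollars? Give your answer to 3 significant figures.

9.85/0.27 = 36.48
0.924/0.195 = 4.738
R_total = 0.147 + 36.48 + 4.738 + 1.29 = 42.66 ft²·°F·h/BTU
E = A × HDD × 24 / R = 827 × 4850 × 24 / 42.66 = 2257000 BTU
Cost = 2257000/10⁶ × 24.5 = $55.29

55.3 dollars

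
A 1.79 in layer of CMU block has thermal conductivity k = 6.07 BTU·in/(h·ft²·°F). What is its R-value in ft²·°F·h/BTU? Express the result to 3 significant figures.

0.295 ft²·°F·h/BTU

R = L/k = 1.79/6.07 = 0.2949 ft²·°F·h/BTU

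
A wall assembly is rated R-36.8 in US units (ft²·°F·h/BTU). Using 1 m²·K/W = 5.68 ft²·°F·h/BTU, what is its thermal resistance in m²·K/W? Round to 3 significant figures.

6.48 m²·K/W

R_SI = 36.8/5.68 = 6.479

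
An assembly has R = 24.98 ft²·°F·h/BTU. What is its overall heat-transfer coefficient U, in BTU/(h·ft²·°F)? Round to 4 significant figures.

0.04003 BTU/(h·ft²·°F)

U = 1/R = 1/24.98 = 0.040032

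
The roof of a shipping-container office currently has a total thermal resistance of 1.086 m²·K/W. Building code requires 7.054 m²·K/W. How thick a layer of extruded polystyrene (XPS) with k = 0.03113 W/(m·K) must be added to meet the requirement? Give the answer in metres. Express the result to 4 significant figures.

ΔR = 7.054 − 1.086 = 5.968 m²·K/W
L = ΔR × k = 5.968 × 0.03113 = 0.18578 m

0.1858 m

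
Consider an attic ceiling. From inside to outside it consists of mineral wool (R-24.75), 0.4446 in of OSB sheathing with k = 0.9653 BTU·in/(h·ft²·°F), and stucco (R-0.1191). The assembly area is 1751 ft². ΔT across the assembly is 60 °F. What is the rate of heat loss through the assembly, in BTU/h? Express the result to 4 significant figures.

0.4446/0.9653 = 0.46058
R_total = 24.75 + 0.46058 + 0.1191 = 25.33 ft²·°F·h/BTU
Q = A·ΔT/R = 1751 × 60 / 25.33 = 4147.7 BTU/h

4148 BTU/h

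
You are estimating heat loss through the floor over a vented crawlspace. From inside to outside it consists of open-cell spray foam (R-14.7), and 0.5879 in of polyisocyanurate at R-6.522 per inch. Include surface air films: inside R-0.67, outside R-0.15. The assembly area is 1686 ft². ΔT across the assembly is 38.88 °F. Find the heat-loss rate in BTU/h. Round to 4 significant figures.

3387 BTU/h

0.5879 × 6.522 = 3.8343
R_total = 0.67 + 14.7 + 3.8343 + 0.15 = 19.354 ft²·°F·h/BTU
Q = A·ΔT/R = 1686 × 38.88 / 19.354 = 3386.9 BTU/h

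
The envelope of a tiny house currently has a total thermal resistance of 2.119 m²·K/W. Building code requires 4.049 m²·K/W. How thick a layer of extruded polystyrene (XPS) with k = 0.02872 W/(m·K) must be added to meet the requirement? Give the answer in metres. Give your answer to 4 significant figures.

ΔR = 4.049 − 2.119 = 1.93 m²·K/W
L = ΔR × k = 1.93 × 0.02872 = 0.05543 m

0.05543 m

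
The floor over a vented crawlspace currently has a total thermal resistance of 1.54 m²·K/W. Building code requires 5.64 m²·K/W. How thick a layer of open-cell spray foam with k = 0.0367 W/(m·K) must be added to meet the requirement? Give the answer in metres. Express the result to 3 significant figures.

0.150 m

ΔR = 5.64 − 1.54 = 4.1 m²·K/W
L = ΔR × k = 4.1 × 0.0367 = 0.1505 m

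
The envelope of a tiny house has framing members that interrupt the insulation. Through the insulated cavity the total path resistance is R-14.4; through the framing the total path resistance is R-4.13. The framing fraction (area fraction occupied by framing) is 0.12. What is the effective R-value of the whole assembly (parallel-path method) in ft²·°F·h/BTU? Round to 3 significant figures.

11.1 ft²·°F·h/BTU

U_eff = 0.88/14.4 + 0.12/4.13 = 0.06111 + 0.02906 = 0.09017
R_eff = 1/U_eff = 11.09 ft²·°F·h/BTU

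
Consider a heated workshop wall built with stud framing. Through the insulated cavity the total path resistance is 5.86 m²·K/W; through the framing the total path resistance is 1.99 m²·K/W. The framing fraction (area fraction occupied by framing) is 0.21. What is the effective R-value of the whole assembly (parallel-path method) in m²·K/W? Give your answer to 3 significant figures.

U_eff = 0.79/5.86 + 0.21/1.99 = 0.1348 + 0.1055 = 0.2403
R_eff = 1/U_eff = 4.161 m²·K/W

4.16 m²·K/W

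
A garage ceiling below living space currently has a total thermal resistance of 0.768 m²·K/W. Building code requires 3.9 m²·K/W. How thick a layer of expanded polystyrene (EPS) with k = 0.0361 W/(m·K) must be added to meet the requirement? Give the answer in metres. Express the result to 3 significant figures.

0.113 m

ΔR = 3.9 − 0.768 = 3.132 m²·K/W
L = ΔR × k = 3.132 × 0.0361 = 0.1131 m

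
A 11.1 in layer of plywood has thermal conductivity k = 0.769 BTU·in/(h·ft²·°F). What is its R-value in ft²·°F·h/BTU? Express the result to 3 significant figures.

R = L/k = 11.1/0.769 = 14.43 ft²·°F·h/BTU

14.4 ft²·°F·h/BTU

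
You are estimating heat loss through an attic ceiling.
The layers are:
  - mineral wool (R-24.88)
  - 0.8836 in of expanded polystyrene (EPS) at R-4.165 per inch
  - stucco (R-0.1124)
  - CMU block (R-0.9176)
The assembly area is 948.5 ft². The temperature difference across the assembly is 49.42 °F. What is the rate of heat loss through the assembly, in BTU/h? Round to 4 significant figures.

0.8836 × 4.165 = 3.6802
R_total = 24.88 + 3.6802 + 0.1124 + 0.9176 = 29.59 ft²·°F·h/BTU
Q = A·ΔT/R = 948.5 × 49.42 / 29.59 = 1584.1 BTU/h

1584 BTU/h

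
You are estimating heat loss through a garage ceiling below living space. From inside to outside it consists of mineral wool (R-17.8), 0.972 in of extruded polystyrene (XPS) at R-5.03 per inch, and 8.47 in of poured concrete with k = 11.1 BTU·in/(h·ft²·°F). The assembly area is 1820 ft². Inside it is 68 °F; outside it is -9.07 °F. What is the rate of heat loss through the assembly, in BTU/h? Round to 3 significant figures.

5980 BTU/h

0.972 × 5.03 = 4.889
8.47/11.1 = 0.7631
R_total = 17.8 + 4.889 + 0.7631 = 23.45 ft²·°F·h/BTU
Q = A·ΔT/R = 1820 × (68 − (-9.07)) / 23.45 = 5981 BTU/h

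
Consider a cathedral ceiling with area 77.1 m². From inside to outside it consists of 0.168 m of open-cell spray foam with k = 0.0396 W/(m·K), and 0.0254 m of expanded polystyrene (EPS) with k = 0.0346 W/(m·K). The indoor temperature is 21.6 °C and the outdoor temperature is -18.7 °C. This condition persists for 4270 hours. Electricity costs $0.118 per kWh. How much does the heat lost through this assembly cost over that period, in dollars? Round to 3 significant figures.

315 dollars

0.168/0.0396 = 4.242
0.0254/0.0346 = 0.7341
R_total = 4.242 + 0.7341 = 4.977 m²·K/W
Q = 77.1 × (21.6 − (-18.7)) / 4.977 = 624.4 W
E = 624.4 W × 4270 h / 1000 = 2666 kWh
Cost = 2666 × 0.118 = $314.6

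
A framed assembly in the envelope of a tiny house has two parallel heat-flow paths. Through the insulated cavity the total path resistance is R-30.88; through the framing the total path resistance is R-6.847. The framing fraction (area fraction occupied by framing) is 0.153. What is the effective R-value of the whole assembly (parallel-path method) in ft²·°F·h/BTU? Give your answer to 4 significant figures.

U_eff = 0.847/30.88 + 0.153/6.847 = 0.027429 + 0.022346 = 0.049774
R_eff = 1/U_eff = 20.091 ft²·°F·h/BTU

20.09 ft²·°F·h/BTU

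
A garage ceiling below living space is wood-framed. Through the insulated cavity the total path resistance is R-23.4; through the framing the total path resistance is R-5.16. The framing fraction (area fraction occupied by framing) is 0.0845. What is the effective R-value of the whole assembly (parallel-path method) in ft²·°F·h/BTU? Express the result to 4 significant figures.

18.02 ft²·°F·h/BTU

U_eff = 0.9155/23.4 + 0.0845/5.16 = 0.039124 + 0.016376 = 0.0555
R_eff = 1/U_eff = 18.018 ft²·°F·h/BTU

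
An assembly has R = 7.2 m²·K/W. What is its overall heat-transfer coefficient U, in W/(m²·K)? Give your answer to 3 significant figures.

0.139 W/(m²·K)

U = 1/R = 1/7.2 = 0.1389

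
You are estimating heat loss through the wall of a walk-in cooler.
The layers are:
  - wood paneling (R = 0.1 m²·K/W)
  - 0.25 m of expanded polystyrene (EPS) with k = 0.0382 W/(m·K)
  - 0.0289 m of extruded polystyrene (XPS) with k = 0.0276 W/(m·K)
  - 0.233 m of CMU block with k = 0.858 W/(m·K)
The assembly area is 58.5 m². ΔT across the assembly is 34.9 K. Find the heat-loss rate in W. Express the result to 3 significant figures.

256 W

0.25/0.0382 = 6.545
0.0289/0.0276 = 1.047
0.233/0.858 = 0.2716
R_total = 0.1 + 6.545 + 1.047 + 0.2716 = 7.963 m²·K/W
Q = A·ΔT/R = 58.5 × 34.9 / 7.963 = 256.4 W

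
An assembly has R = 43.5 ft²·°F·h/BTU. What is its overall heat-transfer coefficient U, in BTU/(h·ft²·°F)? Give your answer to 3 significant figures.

0.0230 BTU/(h·ft²·°F)

U = 1/R = 1/43.5 = 0.02299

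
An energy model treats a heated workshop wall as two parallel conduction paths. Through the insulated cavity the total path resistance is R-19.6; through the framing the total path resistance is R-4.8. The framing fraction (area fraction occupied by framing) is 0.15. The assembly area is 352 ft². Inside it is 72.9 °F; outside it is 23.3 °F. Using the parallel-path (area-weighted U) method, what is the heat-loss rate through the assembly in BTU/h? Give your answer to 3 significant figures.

U_eff = 0.85/19.6 + 0.15/4.8 = 0.04337 + 0.03125 = 0.07462
R_eff = 1/U_eff = 13.4 ft²·°F·h/BTU
Q = 352 × (72.9 − 23.3) / 13.4 = 1303 BTU/h

1300 BTU/h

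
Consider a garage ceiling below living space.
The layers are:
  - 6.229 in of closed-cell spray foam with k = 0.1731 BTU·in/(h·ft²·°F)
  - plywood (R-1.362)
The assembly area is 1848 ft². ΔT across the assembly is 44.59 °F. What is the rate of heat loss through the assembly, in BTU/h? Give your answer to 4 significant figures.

2206 BTU/h

6.229/0.1731 = 35.985
R_total = 35.985 + 1.362 = 37.347 ft²·°F·h/BTU
Q = A·ΔT/R = 1848 × 44.59 / 37.347 = 2206.4 BTU/h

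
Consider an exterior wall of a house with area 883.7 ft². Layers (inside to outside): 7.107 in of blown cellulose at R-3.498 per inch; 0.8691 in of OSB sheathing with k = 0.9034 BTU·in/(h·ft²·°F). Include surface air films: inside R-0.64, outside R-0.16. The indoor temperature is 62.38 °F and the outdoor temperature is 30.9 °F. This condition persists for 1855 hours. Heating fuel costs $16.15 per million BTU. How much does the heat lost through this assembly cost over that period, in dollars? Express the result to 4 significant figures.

7.107 × 3.498 = 24.86
0.8691/0.9034 = 0.96203
R_total = 0.64 + 24.86 + 0.96203 + 0.16 = 26.622 ft²·°F·h/BTU
Q = 883.7 × (62.38 − 30.9) / 26.622 = 1044.9 BTU/h
E = 1044.9 × 1855 = 1938400 BTU
Cost = 1938400/10⁶ × 16.15 = $31.305

31.30 dollars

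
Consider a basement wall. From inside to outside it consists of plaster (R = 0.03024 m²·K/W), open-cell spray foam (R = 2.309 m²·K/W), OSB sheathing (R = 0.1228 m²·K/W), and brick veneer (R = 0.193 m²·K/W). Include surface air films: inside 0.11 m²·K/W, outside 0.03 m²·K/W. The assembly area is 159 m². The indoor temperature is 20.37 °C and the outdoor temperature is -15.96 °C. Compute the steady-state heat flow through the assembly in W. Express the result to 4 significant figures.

R_total = 0.11 + 0.03024 + 2.309 + 0.1228 + 0.193 + 0.03 = 2.795 m²·K/W
Q = A·ΔT/R = 159 × (20.37 − (-15.96)) / 2.795 = 2066.7 W

2067 W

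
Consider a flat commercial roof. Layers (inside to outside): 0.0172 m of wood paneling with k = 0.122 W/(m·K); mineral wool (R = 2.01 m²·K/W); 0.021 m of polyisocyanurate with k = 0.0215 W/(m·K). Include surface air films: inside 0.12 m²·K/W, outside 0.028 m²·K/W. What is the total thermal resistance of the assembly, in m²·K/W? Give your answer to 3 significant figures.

3.28 m²·K/W

0.0172/0.122 = 0.141
0.021/0.0215 = 0.9767
R_total = 0.12 + 0.141 + 2.01 + 0.9767 + 0.028 = 3.276 m²·K/W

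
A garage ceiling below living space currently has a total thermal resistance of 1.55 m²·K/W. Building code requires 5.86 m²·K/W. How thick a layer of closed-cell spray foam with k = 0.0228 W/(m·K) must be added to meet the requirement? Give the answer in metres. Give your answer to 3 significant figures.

ΔR = 5.86 − 1.55 = 4.31 m²·K/W
L = ΔR × k = 4.31 × 0.0228 = 0.09827 m

0.0983 m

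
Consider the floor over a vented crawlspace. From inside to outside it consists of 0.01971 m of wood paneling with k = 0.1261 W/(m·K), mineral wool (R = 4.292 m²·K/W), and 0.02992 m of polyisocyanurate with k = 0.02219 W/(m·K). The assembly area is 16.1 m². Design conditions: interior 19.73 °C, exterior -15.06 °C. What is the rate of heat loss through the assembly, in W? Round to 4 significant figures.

96.63 W

0.01971/0.1261 = 0.1563
0.02992/0.02219 = 1.3484
R_total = 0.1563 + 4.292 + 1.3484 = 5.7967 m²·K/W
Q = A·ΔT/R = 16.1 × (19.73 − (-15.06)) / 5.7967 = 96.628 W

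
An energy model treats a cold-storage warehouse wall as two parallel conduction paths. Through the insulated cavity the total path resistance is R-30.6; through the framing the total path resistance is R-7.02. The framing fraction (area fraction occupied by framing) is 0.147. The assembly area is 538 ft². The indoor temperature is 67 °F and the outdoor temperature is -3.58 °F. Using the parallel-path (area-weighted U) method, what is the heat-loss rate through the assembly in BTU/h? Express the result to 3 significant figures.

1850 BTU/h

U_eff = 0.853/30.6 + 0.147/7.02 = 0.02788 + 0.02094 = 0.04882
R_eff = 1/U_eff = 20.49 ft²·°F·h/BTU
Q = 538 × (67 − (-3.58)) / 20.49 = 1854 BTU/h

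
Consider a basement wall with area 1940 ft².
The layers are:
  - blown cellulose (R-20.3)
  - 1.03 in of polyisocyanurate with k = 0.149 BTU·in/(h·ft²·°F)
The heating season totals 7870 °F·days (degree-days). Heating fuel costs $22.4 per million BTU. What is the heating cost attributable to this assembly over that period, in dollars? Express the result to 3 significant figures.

302 dollars

1.03/0.149 = 6.913
R_total = 20.3 + 6.913 = 27.21 ft²·°F·h/BTU
E = A × HDD × 24 / R = 1940 × 7870 × 24 / 27.21 = 13470000 BTU
Cost = 13470000/10⁶ × 22.4 = $301.6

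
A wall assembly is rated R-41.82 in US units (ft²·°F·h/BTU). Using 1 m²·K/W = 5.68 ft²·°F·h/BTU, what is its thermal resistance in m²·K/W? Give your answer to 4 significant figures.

R_SI = 41.82/5.68 = 7.3627

7.363 m²·K/W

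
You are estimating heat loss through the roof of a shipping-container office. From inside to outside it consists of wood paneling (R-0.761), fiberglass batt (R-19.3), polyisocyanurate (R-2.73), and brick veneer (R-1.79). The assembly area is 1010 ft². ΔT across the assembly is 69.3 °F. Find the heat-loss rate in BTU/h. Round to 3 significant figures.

2850 BTU/h

R_total = 0.761 + 19.3 + 2.73 + 1.79 = 24.58 ft²·°F·h/BTU
Q = A·ΔT/R = 1010 × 69.3 / 24.58 = 2847 BTU/h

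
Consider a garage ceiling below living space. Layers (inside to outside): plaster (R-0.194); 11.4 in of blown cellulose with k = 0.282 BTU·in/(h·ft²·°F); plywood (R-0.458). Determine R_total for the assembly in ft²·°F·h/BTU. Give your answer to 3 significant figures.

41.1 ft²·°F·h/BTU

11.4/0.282 = 40.43
R_total = 0.194 + 40.43 + 0.458 = 41.08 ft²·°F·h/BTU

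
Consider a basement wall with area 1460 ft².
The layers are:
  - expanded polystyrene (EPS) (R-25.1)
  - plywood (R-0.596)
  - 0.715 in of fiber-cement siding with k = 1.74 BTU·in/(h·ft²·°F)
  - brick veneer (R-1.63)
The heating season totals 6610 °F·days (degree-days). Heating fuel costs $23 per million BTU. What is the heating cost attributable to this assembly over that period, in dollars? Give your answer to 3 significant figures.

0.715/1.74 = 0.4109
R_total = 25.1 + 0.596 + 0.4109 + 1.63 = 27.74 ft²·°F·h/BTU
E = A × HDD × 24 / R = 1460 × 6610 × 24 / 27.74 = 8350000 BTU
Cost = 8350000/10⁶ × 23 = $192.1

192 dollars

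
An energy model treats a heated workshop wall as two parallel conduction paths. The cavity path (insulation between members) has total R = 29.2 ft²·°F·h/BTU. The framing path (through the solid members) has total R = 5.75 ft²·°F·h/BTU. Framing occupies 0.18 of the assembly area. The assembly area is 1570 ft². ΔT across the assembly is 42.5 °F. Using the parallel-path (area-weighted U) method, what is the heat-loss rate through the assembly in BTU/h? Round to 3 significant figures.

3960 BTU/h

U_eff = 0.82/29.2 + 0.18/5.75 = 0.02808 + 0.0313 = 0.05939
R_eff = 1/U_eff = 16.84 ft²·°F·h/BTU
Q = 1570 × 42.5 / 16.84 = 3963 BTU/h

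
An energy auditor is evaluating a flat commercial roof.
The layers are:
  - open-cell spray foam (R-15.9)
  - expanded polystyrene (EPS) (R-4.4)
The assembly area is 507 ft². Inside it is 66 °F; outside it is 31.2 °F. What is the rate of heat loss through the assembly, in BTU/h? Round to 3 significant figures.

869 BTU/h

R_total = 15.9 + 4.4 = 20.3 ft²·°F·h/BTU
Q = A·ΔT/R = 507 × (66 − 31.2) / 20.3 = 869.1 BTU/h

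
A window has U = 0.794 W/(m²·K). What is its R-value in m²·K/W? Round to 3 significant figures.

1.26 m²·K/W

R = 1/U = 1/0.794 = 1.259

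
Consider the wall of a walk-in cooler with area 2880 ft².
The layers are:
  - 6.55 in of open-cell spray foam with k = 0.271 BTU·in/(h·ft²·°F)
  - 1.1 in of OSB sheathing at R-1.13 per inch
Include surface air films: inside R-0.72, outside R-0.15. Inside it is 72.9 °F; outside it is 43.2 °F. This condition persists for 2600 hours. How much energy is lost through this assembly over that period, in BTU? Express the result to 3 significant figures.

8460000 BTU

6.55/0.271 = 24.17
1.1 × 1.13 = 1.243
R_total = 0.72 + 24.17 + 1.243 + 0.15 = 26.28 ft²·°F·h/BTU
Q = 2880 × (72.9 − 43.2) / 26.28 = 3254 BTU/h
E = 3254 × 2600 = 8462000 BTU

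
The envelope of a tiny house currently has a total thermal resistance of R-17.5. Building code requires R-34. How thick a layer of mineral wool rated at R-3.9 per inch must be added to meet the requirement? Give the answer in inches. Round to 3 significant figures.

4.23 in

ΔR = 34 − 17.5 = 16.5 ft²·°F·h/BTU
L = ΔR / (R/in) = 16.5/3.9 = 4.231 in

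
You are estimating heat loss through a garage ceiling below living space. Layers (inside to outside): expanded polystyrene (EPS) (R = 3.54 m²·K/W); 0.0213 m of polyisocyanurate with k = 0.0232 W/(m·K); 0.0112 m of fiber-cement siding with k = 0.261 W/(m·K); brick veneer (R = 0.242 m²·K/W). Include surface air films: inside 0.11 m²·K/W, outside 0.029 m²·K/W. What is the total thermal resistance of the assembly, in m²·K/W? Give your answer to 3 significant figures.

4.88 m²·K/W

0.0213/0.0232 = 0.9181
0.0112/0.261 = 0.04291
R_total = 0.11 + 3.54 + 0.9181 + 0.04291 + 0.242 + 0.029 = 4.882 m²·K/W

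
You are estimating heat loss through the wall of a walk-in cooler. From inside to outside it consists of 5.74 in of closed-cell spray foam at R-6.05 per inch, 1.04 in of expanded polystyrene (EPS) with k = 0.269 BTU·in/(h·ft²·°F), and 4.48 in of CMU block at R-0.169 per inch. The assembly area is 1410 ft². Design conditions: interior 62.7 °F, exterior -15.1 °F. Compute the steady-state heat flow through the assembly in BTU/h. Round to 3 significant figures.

2790 BTU/h

5.74 × 6.05 = 34.73
1.04/0.269 = 3.866
4.48 × 0.169 = 0.7571
R_total = 34.73 + 3.866 + 0.7571 = 39.35 ft²·°F·h/BTU
Q = A·ΔT/R = 1410 × (62.7 − (-15.1)) / 39.35 = 2788 BTU/h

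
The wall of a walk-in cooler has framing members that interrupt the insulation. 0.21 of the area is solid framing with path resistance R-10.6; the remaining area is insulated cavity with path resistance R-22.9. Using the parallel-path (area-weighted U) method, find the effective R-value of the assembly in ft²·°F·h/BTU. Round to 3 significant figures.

U_eff = 0.79/22.9 + 0.21/10.6 = 0.0345 + 0.01981 = 0.05431
R_eff = 1/U_eff = 18.41 ft²·°F·h/BTU

18.4 ft²·°F·h/BTU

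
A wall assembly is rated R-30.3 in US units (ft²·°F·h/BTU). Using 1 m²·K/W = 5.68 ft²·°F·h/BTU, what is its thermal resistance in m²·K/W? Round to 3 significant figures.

R_SI = 30.3/5.68 = 5.335

5.33 m²·K/W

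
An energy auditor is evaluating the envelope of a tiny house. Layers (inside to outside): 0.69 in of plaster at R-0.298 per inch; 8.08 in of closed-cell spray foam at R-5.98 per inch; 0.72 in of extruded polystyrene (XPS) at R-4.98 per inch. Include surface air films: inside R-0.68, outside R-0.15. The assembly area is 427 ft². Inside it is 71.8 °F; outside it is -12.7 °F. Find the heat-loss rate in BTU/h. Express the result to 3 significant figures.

0.69 × 0.298 = 0.2056
8.08 × 5.98 = 48.32
0.72 × 4.98 = 3.586
R_total = 0.68 + 0.2056 + 48.32 + 3.586 + 0.15 = 52.94 ft²·°F·h/BTU
Q = A·ΔT/R = 427 × (71.8 − (-12.7)) / 52.94 = 681.6 BTU/h

682 BTU/h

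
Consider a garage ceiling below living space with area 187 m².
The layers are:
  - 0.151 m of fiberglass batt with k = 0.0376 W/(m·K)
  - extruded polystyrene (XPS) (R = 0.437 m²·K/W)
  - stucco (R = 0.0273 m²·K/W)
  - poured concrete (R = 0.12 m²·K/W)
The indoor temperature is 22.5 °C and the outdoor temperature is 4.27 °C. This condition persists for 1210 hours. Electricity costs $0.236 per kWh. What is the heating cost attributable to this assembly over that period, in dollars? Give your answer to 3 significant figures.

212 dollars

0.151/0.0376 = 4.016
R_total = 4.016 + 0.437 + 0.0273 + 0.12 = 4.6 m²·K/W
Q = 187 × (22.5 − 4.27) / 4.6 = 741 W
E = 741 W × 1210 h / 1000 = 896.7 kWh
Cost = 896.7 × 0.236 = $211.6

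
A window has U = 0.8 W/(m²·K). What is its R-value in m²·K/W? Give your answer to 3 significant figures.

1.25 m²·K/W

R = 1/U = 1/0.8 = 1.25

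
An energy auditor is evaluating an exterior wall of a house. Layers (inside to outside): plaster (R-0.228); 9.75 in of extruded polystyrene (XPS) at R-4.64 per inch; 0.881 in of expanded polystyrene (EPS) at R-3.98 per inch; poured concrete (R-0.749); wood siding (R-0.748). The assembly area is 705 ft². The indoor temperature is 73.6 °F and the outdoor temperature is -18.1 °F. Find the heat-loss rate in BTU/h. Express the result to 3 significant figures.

9.75 × 4.64 = 45.24
0.881 × 3.98 = 3.506
R_total = 0.228 + 45.24 + 3.506 + 0.749 + 0.748 = 50.47 ft²·°F·h/BTU
Q = A·ΔT/R = 705 × (73.6 − (-18.1)) / 50.47 = 1281 BTU/h

1280 BTU/h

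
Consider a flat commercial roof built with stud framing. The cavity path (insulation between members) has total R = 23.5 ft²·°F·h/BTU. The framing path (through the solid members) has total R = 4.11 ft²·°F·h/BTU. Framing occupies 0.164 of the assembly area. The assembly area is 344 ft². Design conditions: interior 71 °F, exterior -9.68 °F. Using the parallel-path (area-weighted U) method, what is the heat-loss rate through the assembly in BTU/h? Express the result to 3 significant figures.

2090 BTU/h

U_eff = 0.836/23.5 + 0.164/4.11 = 0.03557 + 0.0399 = 0.07548
R_eff = 1/U_eff = 13.25 ft²·°F·h/BTU
Q = 344 × (71 − (-9.68)) / 13.25 = 2095 BTU/h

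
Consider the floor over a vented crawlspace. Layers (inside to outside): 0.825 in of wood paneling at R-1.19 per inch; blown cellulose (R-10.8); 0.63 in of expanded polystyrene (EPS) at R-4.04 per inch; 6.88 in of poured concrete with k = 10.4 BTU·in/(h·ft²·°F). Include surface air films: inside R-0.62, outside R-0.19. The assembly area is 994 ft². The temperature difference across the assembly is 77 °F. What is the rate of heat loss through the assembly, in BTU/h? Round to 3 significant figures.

4840 BTU/h

0.825 × 1.19 = 0.9817
0.63 × 4.04 = 2.545
6.88/10.4 = 0.6615
R_total = 0.62 + 0.9817 + 10.8 + 2.545 + 0.6615 + 0.19 = 15.8 ft²·°F·h/BTU
Q = A·ΔT/R = 994 × 77 / 15.8 = 4845 BTU/h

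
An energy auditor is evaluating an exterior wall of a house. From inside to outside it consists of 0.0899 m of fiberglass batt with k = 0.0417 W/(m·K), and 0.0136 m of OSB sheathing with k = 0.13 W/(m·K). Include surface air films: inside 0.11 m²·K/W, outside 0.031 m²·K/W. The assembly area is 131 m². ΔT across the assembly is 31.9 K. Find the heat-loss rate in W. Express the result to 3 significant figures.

0.0899/0.0417 = 2.156
0.0136/0.13 = 0.1046
R_total = 0.11 + 2.156 + 0.1046 + 0.031 = 2.401 m²·K/W
Q = A·ΔT/R = 131 × 31.9 / 2.401 = 1740 W

1740 W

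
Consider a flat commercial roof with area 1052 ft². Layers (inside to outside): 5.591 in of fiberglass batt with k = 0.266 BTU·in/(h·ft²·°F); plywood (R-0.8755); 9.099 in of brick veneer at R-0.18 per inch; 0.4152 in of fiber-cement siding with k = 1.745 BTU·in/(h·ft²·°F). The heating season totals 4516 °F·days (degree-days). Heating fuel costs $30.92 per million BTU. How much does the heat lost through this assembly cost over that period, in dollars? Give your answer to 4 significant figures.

5.591/0.266 = 21.019
9.099 × 0.18 = 1.6378
0.4152/1.745 = 0.23794
R_total = 21.019 + 0.8755 + 1.6378 + 0.23794 = 23.77 ft²·°F·h/BTU
E = A × HDD × 24 / R = 1052 × 4516 × 24 / 23.77 = 4796800 BTU
Cost = 4796800/10⁶ × 30.92 = $148.32

148.3 dollars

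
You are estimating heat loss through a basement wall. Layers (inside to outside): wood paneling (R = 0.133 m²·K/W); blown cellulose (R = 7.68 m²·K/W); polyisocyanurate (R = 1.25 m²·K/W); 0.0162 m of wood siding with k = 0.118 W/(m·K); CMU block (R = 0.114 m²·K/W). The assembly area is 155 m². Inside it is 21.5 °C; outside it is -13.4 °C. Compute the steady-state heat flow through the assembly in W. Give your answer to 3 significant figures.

581 W

0.0162/0.118 = 0.1373
R_total = 0.133 + 7.68 + 1.25 + 0.1373 + 0.114 = 9.314 m²·K/W
Q = A·ΔT/R = 155 × (21.5 − (-13.4)) / 9.314 = 580.8 W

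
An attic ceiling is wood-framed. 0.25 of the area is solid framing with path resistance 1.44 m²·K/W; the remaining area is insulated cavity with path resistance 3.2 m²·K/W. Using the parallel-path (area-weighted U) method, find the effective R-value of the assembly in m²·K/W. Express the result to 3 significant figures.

U_eff = 0.75/3.2 + 0.25/1.44 = 0.2344 + 0.1736 = 0.408
R_eff = 1/U_eff = 2.451 m²·K/W

2.45 m²·K/W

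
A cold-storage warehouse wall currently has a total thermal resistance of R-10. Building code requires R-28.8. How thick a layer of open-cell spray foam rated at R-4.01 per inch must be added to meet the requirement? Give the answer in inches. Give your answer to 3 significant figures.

4.69 in

ΔR = 28.8 − 10 = 18.8 ft²·°F·h/BTU
L = ΔR / (R/in) = 18.8/4.01 = 4.688 in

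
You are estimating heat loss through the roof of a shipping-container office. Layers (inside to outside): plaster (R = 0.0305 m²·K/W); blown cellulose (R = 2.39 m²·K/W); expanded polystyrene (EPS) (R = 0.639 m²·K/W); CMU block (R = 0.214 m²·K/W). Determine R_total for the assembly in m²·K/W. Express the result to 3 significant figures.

R_total = 0.0305 + 2.39 + 0.639 + 0.214 = 3.274 m²·K/W

3.27 m²·K/W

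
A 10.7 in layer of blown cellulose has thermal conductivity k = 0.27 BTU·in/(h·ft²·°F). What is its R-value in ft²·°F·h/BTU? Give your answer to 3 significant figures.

39.6 ft²·°F·h/BTU

R = L/k = 10.7/0.27 = 39.63 ft²·°F·h/BTU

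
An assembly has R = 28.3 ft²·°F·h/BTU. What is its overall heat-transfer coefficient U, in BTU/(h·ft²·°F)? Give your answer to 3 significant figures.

U = 1/R = 1/28.3 = 0.03534

0.0353 BTU/(h·ft²·°F)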